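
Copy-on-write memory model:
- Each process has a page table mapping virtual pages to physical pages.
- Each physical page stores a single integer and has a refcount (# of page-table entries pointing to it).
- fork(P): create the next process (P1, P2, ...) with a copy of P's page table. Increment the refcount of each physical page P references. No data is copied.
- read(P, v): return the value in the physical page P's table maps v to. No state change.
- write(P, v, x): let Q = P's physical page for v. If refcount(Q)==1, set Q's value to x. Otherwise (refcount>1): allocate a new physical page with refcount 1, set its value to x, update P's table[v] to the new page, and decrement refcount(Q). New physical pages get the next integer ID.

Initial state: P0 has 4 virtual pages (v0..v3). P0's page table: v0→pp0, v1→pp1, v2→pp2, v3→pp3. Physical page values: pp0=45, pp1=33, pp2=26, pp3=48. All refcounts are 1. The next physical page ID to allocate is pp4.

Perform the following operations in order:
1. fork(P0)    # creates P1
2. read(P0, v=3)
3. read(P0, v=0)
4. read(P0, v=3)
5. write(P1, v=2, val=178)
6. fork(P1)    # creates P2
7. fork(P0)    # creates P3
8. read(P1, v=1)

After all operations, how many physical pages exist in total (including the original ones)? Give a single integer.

Answer: 5

Derivation:
Op 1: fork(P0) -> P1. 4 ppages; refcounts: pp0:2 pp1:2 pp2:2 pp3:2
Op 2: read(P0, v3) -> 48. No state change.
Op 3: read(P0, v0) -> 45. No state change.
Op 4: read(P0, v3) -> 48. No state change.
Op 5: write(P1, v2, 178). refcount(pp2)=2>1 -> COPY to pp4. 5 ppages; refcounts: pp0:2 pp1:2 pp2:1 pp3:2 pp4:1
Op 6: fork(P1) -> P2. 5 ppages; refcounts: pp0:3 pp1:3 pp2:1 pp3:3 pp4:2
Op 7: fork(P0) -> P3. 5 ppages; refcounts: pp0:4 pp1:4 pp2:2 pp3:4 pp4:2
Op 8: read(P1, v1) -> 33. No state change.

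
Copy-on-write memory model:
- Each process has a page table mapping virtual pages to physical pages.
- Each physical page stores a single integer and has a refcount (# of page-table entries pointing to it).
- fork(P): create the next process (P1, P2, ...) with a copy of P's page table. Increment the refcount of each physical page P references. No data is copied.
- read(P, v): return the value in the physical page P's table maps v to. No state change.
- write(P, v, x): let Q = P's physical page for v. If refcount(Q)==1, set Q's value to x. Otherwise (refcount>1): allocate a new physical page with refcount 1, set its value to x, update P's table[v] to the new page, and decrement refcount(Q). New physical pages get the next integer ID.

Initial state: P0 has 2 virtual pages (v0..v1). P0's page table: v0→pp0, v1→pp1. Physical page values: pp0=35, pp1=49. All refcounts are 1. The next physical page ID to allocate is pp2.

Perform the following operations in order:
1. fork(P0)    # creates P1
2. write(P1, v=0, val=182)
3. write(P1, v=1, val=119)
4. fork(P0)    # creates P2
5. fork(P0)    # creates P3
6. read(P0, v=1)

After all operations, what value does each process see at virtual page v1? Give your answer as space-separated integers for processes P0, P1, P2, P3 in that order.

Op 1: fork(P0) -> P1. 2 ppages; refcounts: pp0:2 pp1:2
Op 2: write(P1, v0, 182). refcount(pp0)=2>1 -> COPY to pp2. 3 ppages; refcounts: pp0:1 pp1:2 pp2:1
Op 3: write(P1, v1, 119). refcount(pp1)=2>1 -> COPY to pp3. 4 ppages; refcounts: pp0:1 pp1:1 pp2:1 pp3:1
Op 4: fork(P0) -> P2. 4 ppages; refcounts: pp0:2 pp1:2 pp2:1 pp3:1
Op 5: fork(P0) -> P3. 4 ppages; refcounts: pp0:3 pp1:3 pp2:1 pp3:1
Op 6: read(P0, v1) -> 49. No state change.
P0: v1 -> pp1 = 49
P1: v1 -> pp3 = 119
P2: v1 -> pp1 = 49
P3: v1 -> pp1 = 49

Answer: 49 119 49 49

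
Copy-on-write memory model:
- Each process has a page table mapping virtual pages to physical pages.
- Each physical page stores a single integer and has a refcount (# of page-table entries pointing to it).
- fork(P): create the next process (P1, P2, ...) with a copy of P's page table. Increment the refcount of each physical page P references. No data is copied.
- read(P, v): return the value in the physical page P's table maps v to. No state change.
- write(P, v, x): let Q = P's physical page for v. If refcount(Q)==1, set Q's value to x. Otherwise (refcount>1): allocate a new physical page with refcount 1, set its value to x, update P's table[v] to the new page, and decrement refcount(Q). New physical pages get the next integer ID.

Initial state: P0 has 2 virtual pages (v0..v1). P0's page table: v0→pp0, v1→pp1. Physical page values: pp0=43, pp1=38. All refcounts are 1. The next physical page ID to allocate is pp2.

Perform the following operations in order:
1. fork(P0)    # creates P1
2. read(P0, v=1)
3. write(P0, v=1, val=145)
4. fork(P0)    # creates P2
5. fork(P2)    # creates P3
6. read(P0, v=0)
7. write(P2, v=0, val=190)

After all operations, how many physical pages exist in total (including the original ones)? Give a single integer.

Answer: 4

Derivation:
Op 1: fork(P0) -> P1. 2 ppages; refcounts: pp0:2 pp1:2
Op 2: read(P0, v1) -> 38. No state change.
Op 3: write(P0, v1, 145). refcount(pp1)=2>1 -> COPY to pp2. 3 ppages; refcounts: pp0:2 pp1:1 pp2:1
Op 4: fork(P0) -> P2. 3 ppages; refcounts: pp0:3 pp1:1 pp2:2
Op 5: fork(P2) -> P3. 3 ppages; refcounts: pp0:4 pp1:1 pp2:3
Op 6: read(P0, v0) -> 43. No state change.
Op 7: write(P2, v0, 190). refcount(pp0)=4>1 -> COPY to pp3. 4 ppages; refcounts: pp0:3 pp1:1 pp2:3 pp3:1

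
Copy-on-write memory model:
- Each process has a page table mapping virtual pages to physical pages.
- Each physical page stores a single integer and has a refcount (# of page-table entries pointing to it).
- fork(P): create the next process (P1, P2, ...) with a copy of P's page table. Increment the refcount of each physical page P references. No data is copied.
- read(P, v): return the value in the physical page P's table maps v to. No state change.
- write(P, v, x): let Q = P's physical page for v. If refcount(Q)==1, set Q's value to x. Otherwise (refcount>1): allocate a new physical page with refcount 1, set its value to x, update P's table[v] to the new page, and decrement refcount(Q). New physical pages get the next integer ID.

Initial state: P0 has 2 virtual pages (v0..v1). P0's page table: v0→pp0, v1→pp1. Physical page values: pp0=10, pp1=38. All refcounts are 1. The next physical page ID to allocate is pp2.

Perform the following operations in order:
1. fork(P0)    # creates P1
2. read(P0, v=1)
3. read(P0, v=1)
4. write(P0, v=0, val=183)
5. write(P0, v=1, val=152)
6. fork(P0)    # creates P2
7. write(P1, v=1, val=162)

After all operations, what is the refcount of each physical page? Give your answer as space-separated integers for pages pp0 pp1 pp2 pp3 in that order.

Op 1: fork(P0) -> P1. 2 ppages; refcounts: pp0:2 pp1:2
Op 2: read(P0, v1) -> 38. No state change.
Op 3: read(P0, v1) -> 38. No state change.
Op 4: write(P0, v0, 183). refcount(pp0)=2>1 -> COPY to pp2. 3 ppages; refcounts: pp0:1 pp1:2 pp2:1
Op 5: write(P0, v1, 152). refcount(pp1)=2>1 -> COPY to pp3. 4 ppages; refcounts: pp0:1 pp1:1 pp2:1 pp3:1
Op 6: fork(P0) -> P2. 4 ppages; refcounts: pp0:1 pp1:1 pp2:2 pp3:2
Op 7: write(P1, v1, 162). refcount(pp1)=1 -> write in place. 4 ppages; refcounts: pp0:1 pp1:1 pp2:2 pp3:2

Answer: 1 1 2 2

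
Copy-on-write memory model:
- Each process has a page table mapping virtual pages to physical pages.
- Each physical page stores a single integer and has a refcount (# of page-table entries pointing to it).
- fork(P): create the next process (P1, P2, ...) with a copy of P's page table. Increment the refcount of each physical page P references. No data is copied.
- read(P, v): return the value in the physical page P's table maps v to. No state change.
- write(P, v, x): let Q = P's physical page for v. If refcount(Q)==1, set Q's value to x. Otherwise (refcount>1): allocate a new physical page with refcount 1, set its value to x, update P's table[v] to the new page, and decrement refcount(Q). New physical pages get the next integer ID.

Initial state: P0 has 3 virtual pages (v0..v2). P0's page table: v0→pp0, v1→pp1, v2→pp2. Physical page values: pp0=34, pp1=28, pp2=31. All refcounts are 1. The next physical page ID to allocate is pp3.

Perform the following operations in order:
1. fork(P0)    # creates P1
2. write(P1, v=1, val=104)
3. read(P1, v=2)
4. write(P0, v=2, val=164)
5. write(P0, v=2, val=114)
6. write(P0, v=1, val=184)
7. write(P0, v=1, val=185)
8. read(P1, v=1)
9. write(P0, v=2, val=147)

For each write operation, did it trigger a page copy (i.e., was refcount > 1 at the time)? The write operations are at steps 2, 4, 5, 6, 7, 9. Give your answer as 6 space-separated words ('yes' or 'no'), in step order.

Op 1: fork(P0) -> P1. 3 ppages; refcounts: pp0:2 pp1:2 pp2:2
Op 2: write(P1, v1, 104). refcount(pp1)=2>1 -> COPY to pp3. 4 ppages; refcounts: pp0:2 pp1:1 pp2:2 pp3:1
Op 3: read(P1, v2) -> 31. No state change.
Op 4: write(P0, v2, 164). refcount(pp2)=2>1 -> COPY to pp4. 5 ppages; refcounts: pp0:2 pp1:1 pp2:1 pp3:1 pp4:1
Op 5: write(P0, v2, 114). refcount(pp4)=1 -> write in place. 5 ppages; refcounts: pp0:2 pp1:1 pp2:1 pp3:1 pp4:1
Op 6: write(P0, v1, 184). refcount(pp1)=1 -> write in place. 5 ppages; refcounts: pp0:2 pp1:1 pp2:1 pp3:1 pp4:1
Op 7: write(P0, v1, 185). refcount(pp1)=1 -> write in place. 5 ppages; refcounts: pp0:2 pp1:1 pp2:1 pp3:1 pp4:1
Op 8: read(P1, v1) -> 104. No state change.
Op 9: write(P0, v2, 147). refcount(pp4)=1 -> write in place. 5 ppages; refcounts: pp0:2 pp1:1 pp2:1 pp3:1 pp4:1

yes yes no no no no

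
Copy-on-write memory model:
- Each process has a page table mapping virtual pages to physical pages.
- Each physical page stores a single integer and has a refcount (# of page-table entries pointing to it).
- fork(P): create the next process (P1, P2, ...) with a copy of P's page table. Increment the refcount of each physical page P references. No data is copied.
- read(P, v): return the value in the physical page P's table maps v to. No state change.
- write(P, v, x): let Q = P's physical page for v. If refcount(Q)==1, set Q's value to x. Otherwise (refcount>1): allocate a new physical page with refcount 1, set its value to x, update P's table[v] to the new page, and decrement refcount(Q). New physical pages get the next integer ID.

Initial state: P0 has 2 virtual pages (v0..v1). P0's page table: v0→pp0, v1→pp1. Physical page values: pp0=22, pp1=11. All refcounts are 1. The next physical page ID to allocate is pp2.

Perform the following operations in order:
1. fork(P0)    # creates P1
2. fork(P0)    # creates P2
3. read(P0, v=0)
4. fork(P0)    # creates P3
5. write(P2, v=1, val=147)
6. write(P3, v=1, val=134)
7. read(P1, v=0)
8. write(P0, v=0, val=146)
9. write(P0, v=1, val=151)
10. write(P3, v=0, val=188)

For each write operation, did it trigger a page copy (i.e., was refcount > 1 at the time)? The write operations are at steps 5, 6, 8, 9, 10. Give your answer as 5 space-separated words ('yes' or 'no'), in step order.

Op 1: fork(P0) -> P1. 2 ppages; refcounts: pp0:2 pp1:2
Op 2: fork(P0) -> P2. 2 ppages; refcounts: pp0:3 pp1:3
Op 3: read(P0, v0) -> 22. No state change.
Op 4: fork(P0) -> P3. 2 ppages; refcounts: pp0:4 pp1:4
Op 5: write(P2, v1, 147). refcount(pp1)=4>1 -> COPY to pp2. 3 ppages; refcounts: pp0:4 pp1:3 pp2:1
Op 6: write(P3, v1, 134). refcount(pp1)=3>1 -> COPY to pp3. 4 ppages; refcounts: pp0:4 pp1:2 pp2:1 pp3:1
Op 7: read(P1, v0) -> 22. No state change.
Op 8: write(P0, v0, 146). refcount(pp0)=4>1 -> COPY to pp4. 5 ppages; refcounts: pp0:3 pp1:2 pp2:1 pp3:1 pp4:1
Op 9: write(P0, v1, 151). refcount(pp1)=2>1 -> COPY to pp5. 6 ppages; refcounts: pp0:3 pp1:1 pp2:1 pp3:1 pp4:1 pp5:1
Op 10: write(P3, v0, 188). refcount(pp0)=3>1 -> COPY to pp6. 7 ppages; refcounts: pp0:2 pp1:1 pp2:1 pp3:1 pp4:1 pp5:1 pp6:1

yes yes yes yes yes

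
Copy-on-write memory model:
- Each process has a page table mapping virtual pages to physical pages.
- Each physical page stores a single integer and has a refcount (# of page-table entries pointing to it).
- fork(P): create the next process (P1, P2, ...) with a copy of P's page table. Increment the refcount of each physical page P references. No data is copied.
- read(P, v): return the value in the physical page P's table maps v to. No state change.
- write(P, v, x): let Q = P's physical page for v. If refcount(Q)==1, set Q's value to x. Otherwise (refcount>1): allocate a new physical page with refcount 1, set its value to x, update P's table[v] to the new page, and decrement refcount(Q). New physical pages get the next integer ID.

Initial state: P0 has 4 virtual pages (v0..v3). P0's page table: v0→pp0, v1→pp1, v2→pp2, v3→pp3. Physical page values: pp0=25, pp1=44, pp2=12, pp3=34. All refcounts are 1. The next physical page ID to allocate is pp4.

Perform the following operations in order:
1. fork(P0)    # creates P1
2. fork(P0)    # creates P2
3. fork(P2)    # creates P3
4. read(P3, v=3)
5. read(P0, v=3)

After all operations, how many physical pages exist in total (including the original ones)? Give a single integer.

Answer: 4

Derivation:
Op 1: fork(P0) -> P1. 4 ppages; refcounts: pp0:2 pp1:2 pp2:2 pp3:2
Op 2: fork(P0) -> P2. 4 ppages; refcounts: pp0:3 pp1:3 pp2:3 pp3:3
Op 3: fork(P2) -> P3. 4 ppages; refcounts: pp0:4 pp1:4 pp2:4 pp3:4
Op 4: read(P3, v3) -> 34. No state change.
Op 5: read(P0, v3) -> 34. No state change.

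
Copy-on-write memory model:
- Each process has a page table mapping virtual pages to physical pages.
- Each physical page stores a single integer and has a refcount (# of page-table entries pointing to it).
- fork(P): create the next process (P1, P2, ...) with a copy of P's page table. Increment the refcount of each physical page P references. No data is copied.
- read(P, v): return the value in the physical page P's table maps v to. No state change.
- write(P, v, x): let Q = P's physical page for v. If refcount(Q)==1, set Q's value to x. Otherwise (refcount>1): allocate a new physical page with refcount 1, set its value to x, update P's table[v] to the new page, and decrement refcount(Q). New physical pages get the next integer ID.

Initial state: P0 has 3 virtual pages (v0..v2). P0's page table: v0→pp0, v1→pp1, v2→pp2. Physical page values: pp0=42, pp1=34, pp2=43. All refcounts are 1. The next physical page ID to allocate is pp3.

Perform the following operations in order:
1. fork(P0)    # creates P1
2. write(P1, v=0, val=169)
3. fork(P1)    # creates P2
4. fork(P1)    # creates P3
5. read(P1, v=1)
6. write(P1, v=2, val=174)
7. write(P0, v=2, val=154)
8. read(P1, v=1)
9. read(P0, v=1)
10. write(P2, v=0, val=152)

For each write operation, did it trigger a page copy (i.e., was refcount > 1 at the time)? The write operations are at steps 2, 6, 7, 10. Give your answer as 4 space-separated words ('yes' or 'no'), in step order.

Op 1: fork(P0) -> P1. 3 ppages; refcounts: pp0:2 pp1:2 pp2:2
Op 2: write(P1, v0, 169). refcount(pp0)=2>1 -> COPY to pp3. 4 ppages; refcounts: pp0:1 pp1:2 pp2:2 pp3:1
Op 3: fork(P1) -> P2. 4 ppages; refcounts: pp0:1 pp1:3 pp2:3 pp3:2
Op 4: fork(P1) -> P3. 4 ppages; refcounts: pp0:1 pp1:4 pp2:4 pp3:3
Op 5: read(P1, v1) -> 34. No state change.
Op 6: write(P1, v2, 174). refcount(pp2)=4>1 -> COPY to pp4. 5 ppages; refcounts: pp0:1 pp1:4 pp2:3 pp3:3 pp4:1
Op 7: write(P0, v2, 154). refcount(pp2)=3>1 -> COPY to pp5. 6 ppages; refcounts: pp0:1 pp1:4 pp2:2 pp3:3 pp4:1 pp5:1
Op 8: read(P1, v1) -> 34. No state change.
Op 9: read(P0, v1) -> 34. No state change.
Op 10: write(P2, v0, 152). refcount(pp3)=3>1 -> COPY to pp6. 7 ppages; refcounts: pp0:1 pp1:4 pp2:2 pp3:2 pp4:1 pp5:1 pp6:1

yes yes yes yes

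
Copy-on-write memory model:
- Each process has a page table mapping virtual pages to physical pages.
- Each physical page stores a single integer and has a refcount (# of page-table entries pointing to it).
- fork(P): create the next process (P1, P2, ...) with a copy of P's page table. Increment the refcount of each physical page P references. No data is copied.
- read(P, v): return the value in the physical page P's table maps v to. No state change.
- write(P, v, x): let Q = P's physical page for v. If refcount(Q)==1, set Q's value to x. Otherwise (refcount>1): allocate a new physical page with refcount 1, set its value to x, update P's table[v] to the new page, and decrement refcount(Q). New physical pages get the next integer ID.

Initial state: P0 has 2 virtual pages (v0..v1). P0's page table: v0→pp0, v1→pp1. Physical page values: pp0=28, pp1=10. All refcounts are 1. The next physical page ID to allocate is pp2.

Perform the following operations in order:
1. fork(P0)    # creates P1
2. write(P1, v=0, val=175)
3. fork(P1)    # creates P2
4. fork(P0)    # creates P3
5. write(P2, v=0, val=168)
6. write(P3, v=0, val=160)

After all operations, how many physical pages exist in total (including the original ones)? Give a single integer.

Answer: 5

Derivation:
Op 1: fork(P0) -> P1. 2 ppages; refcounts: pp0:2 pp1:2
Op 2: write(P1, v0, 175). refcount(pp0)=2>1 -> COPY to pp2. 3 ppages; refcounts: pp0:1 pp1:2 pp2:1
Op 3: fork(P1) -> P2. 3 ppages; refcounts: pp0:1 pp1:3 pp2:2
Op 4: fork(P0) -> P3. 3 ppages; refcounts: pp0:2 pp1:4 pp2:2
Op 5: write(P2, v0, 168). refcount(pp2)=2>1 -> COPY to pp3. 4 ppages; refcounts: pp0:2 pp1:4 pp2:1 pp3:1
Op 6: write(P3, v0, 160). refcount(pp0)=2>1 -> COPY to pp4. 5 ppages; refcounts: pp0:1 pp1:4 pp2:1 pp3:1 pp4:1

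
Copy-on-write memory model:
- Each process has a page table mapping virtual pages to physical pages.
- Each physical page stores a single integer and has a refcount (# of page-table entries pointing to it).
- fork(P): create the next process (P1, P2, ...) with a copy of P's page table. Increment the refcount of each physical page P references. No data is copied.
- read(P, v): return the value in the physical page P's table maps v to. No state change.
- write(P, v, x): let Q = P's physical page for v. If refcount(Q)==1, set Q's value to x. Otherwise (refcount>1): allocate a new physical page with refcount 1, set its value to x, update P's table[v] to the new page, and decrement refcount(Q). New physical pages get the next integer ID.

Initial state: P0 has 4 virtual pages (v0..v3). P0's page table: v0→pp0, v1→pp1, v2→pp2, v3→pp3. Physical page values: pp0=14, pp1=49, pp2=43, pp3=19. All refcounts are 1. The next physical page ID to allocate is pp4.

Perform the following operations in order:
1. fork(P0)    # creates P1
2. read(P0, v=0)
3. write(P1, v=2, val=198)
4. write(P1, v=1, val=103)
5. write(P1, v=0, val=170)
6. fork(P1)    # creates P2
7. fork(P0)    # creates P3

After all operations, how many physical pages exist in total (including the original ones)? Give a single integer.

Op 1: fork(P0) -> P1. 4 ppages; refcounts: pp0:2 pp1:2 pp2:2 pp3:2
Op 2: read(P0, v0) -> 14. No state change.
Op 3: write(P1, v2, 198). refcount(pp2)=2>1 -> COPY to pp4. 5 ppages; refcounts: pp0:2 pp1:2 pp2:1 pp3:2 pp4:1
Op 4: write(P1, v1, 103). refcount(pp1)=2>1 -> COPY to pp5. 6 ppages; refcounts: pp0:2 pp1:1 pp2:1 pp3:2 pp4:1 pp5:1
Op 5: write(P1, v0, 170). refcount(pp0)=2>1 -> COPY to pp6. 7 ppages; refcounts: pp0:1 pp1:1 pp2:1 pp3:2 pp4:1 pp5:1 pp6:1
Op 6: fork(P1) -> P2. 7 ppages; refcounts: pp0:1 pp1:1 pp2:1 pp3:3 pp4:2 pp5:2 pp6:2
Op 7: fork(P0) -> P3. 7 ppages; refcounts: pp0:2 pp1:2 pp2:2 pp3:4 pp4:2 pp5:2 pp6:2

Answer: 7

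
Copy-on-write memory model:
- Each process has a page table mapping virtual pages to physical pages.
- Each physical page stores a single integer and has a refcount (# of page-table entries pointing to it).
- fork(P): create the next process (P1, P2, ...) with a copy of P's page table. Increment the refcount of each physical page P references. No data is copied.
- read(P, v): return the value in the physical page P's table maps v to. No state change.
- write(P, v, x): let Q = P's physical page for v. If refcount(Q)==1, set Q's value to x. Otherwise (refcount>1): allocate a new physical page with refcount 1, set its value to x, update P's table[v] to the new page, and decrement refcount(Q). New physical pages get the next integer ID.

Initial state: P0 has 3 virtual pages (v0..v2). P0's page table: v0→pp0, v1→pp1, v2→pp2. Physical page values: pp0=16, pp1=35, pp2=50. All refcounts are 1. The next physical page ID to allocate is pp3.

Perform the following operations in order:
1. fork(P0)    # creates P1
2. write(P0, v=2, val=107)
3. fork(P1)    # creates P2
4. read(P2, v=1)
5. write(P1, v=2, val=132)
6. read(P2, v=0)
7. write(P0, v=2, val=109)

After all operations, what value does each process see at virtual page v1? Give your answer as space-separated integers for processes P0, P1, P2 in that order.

Op 1: fork(P0) -> P1. 3 ppages; refcounts: pp0:2 pp1:2 pp2:2
Op 2: write(P0, v2, 107). refcount(pp2)=2>1 -> COPY to pp3. 4 ppages; refcounts: pp0:2 pp1:2 pp2:1 pp3:1
Op 3: fork(P1) -> P2. 4 ppages; refcounts: pp0:3 pp1:3 pp2:2 pp3:1
Op 4: read(P2, v1) -> 35. No state change.
Op 5: write(P1, v2, 132). refcount(pp2)=2>1 -> COPY to pp4. 5 ppages; refcounts: pp0:3 pp1:3 pp2:1 pp3:1 pp4:1
Op 6: read(P2, v0) -> 16. No state change.
Op 7: write(P0, v2, 109). refcount(pp3)=1 -> write in place. 5 ppages; refcounts: pp0:3 pp1:3 pp2:1 pp3:1 pp4:1
P0: v1 -> pp1 = 35
P1: v1 -> pp1 = 35
P2: v1 -> pp1 = 35

Answer: 35 35 35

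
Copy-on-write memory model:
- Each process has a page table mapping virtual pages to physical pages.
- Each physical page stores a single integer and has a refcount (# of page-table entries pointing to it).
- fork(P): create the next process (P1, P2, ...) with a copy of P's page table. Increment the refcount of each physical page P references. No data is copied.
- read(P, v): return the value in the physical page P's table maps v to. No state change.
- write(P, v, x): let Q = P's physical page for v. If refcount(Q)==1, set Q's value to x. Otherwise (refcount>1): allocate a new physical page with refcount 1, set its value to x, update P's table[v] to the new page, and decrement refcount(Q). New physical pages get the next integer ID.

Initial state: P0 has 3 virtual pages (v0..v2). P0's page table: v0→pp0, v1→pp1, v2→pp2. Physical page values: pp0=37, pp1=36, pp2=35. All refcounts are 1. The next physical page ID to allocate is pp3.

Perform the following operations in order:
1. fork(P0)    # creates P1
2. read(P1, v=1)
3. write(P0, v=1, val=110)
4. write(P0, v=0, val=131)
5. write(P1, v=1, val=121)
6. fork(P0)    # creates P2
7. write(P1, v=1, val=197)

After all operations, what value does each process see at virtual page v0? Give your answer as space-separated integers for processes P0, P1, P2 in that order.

Answer: 131 37 131

Derivation:
Op 1: fork(P0) -> P1. 3 ppages; refcounts: pp0:2 pp1:2 pp2:2
Op 2: read(P1, v1) -> 36. No state change.
Op 3: write(P0, v1, 110). refcount(pp1)=2>1 -> COPY to pp3. 4 ppages; refcounts: pp0:2 pp1:1 pp2:2 pp3:1
Op 4: write(P0, v0, 131). refcount(pp0)=2>1 -> COPY to pp4. 5 ppages; refcounts: pp0:1 pp1:1 pp2:2 pp3:1 pp4:1
Op 5: write(P1, v1, 121). refcount(pp1)=1 -> write in place. 5 ppages; refcounts: pp0:1 pp1:1 pp2:2 pp3:1 pp4:1
Op 6: fork(P0) -> P2. 5 ppages; refcounts: pp0:1 pp1:1 pp2:3 pp3:2 pp4:2
Op 7: write(P1, v1, 197). refcount(pp1)=1 -> write in place. 5 ppages; refcounts: pp0:1 pp1:1 pp2:3 pp3:2 pp4:2
P0: v0 -> pp4 = 131
P1: v0 -> pp0 = 37
P2: v0 -> pp4 = 131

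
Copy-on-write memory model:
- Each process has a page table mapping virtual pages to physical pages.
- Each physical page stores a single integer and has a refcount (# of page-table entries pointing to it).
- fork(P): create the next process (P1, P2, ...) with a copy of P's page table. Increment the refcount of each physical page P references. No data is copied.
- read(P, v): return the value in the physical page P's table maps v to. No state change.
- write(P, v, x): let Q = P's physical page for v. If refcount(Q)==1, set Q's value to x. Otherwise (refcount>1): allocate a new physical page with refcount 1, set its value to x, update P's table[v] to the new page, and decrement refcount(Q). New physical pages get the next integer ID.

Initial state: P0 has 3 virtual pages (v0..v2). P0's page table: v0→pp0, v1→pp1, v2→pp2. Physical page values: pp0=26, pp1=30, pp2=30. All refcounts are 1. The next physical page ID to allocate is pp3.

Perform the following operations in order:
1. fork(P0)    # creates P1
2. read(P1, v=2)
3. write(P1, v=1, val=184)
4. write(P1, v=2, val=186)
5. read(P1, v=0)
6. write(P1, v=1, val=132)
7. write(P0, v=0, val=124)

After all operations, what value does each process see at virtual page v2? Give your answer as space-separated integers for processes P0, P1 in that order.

Answer: 30 186

Derivation:
Op 1: fork(P0) -> P1. 3 ppages; refcounts: pp0:2 pp1:2 pp2:2
Op 2: read(P1, v2) -> 30. No state change.
Op 3: write(P1, v1, 184). refcount(pp1)=2>1 -> COPY to pp3. 4 ppages; refcounts: pp0:2 pp1:1 pp2:2 pp3:1
Op 4: write(P1, v2, 186). refcount(pp2)=2>1 -> COPY to pp4. 5 ppages; refcounts: pp0:2 pp1:1 pp2:1 pp3:1 pp4:1
Op 5: read(P1, v0) -> 26. No state change.
Op 6: write(P1, v1, 132). refcount(pp3)=1 -> write in place. 5 ppages; refcounts: pp0:2 pp1:1 pp2:1 pp3:1 pp4:1
Op 7: write(P0, v0, 124). refcount(pp0)=2>1 -> COPY to pp5. 6 ppages; refcounts: pp0:1 pp1:1 pp2:1 pp3:1 pp4:1 pp5:1
P0: v2 -> pp2 = 30
P1: v2 -> pp4 = 186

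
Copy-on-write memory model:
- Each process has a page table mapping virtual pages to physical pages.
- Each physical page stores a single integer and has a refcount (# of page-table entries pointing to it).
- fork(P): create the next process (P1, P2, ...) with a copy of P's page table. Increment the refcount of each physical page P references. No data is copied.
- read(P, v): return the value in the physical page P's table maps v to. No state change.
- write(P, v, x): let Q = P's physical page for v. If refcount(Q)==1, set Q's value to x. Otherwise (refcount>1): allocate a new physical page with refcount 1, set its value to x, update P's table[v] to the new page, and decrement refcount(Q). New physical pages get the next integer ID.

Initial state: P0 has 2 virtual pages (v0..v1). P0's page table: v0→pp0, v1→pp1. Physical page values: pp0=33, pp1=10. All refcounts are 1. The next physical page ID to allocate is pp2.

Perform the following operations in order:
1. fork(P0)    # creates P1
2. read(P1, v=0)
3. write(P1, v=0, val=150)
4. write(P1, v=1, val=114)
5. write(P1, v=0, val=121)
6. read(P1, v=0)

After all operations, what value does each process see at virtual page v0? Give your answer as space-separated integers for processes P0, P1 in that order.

Op 1: fork(P0) -> P1. 2 ppages; refcounts: pp0:2 pp1:2
Op 2: read(P1, v0) -> 33. No state change.
Op 3: write(P1, v0, 150). refcount(pp0)=2>1 -> COPY to pp2. 3 ppages; refcounts: pp0:1 pp1:2 pp2:1
Op 4: write(P1, v1, 114). refcount(pp1)=2>1 -> COPY to pp3. 4 ppages; refcounts: pp0:1 pp1:1 pp2:1 pp3:1
Op 5: write(P1, v0, 121). refcount(pp2)=1 -> write in place. 4 ppages; refcounts: pp0:1 pp1:1 pp2:1 pp3:1
Op 6: read(P1, v0) -> 121. No state change.
P0: v0 -> pp0 = 33
P1: v0 -> pp2 = 121

Answer: 33 121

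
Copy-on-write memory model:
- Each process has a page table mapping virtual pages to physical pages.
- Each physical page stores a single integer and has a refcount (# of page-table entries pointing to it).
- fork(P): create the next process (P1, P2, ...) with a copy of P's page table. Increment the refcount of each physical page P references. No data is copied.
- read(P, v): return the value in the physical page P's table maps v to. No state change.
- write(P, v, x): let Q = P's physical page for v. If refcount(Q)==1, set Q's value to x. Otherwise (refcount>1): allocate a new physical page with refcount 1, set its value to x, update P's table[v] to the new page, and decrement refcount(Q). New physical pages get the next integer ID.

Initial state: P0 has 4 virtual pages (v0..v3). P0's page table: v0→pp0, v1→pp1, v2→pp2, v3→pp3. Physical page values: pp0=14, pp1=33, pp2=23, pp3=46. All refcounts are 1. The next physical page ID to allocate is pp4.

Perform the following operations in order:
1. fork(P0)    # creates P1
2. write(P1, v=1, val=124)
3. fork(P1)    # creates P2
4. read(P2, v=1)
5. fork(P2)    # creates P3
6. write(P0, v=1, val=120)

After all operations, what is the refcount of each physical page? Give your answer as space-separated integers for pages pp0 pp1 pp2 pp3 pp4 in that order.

Op 1: fork(P0) -> P1. 4 ppages; refcounts: pp0:2 pp1:2 pp2:2 pp3:2
Op 2: write(P1, v1, 124). refcount(pp1)=2>1 -> COPY to pp4. 5 ppages; refcounts: pp0:2 pp1:1 pp2:2 pp3:2 pp4:1
Op 3: fork(P1) -> P2. 5 ppages; refcounts: pp0:3 pp1:1 pp2:3 pp3:3 pp4:2
Op 4: read(P2, v1) -> 124. No state change.
Op 5: fork(P2) -> P3. 5 ppages; refcounts: pp0:4 pp1:1 pp2:4 pp3:4 pp4:3
Op 6: write(P0, v1, 120). refcount(pp1)=1 -> write in place. 5 ppages; refcounts: pp0:4 pp1:1 pp2:4 pp3:4 pp4:3

Answer: 4 1 4 4 3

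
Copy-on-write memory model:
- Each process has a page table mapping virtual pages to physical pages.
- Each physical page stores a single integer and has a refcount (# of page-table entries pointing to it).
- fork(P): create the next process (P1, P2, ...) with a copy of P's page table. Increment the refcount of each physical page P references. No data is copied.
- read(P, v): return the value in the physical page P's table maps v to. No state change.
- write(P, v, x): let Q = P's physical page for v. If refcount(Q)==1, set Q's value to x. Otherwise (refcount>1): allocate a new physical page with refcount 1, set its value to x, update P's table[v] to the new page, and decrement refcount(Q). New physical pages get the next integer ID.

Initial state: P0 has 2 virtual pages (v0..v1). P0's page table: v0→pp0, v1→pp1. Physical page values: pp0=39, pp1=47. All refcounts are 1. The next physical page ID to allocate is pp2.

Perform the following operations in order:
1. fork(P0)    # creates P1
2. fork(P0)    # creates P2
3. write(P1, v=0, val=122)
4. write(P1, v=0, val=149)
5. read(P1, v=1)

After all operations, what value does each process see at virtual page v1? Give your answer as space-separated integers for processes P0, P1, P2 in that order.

Op 1: fork(P0) -> P1. 2 ppages; refcounts: pp0:2 pp1:2
Op 2: fork(P0) -> P2. 2 ppages; refcounts: pp0:3 pp1:3
Op 3: write(P1, v0, 122). refcount(pp0)=3>1 -> COPY to pp2. 3 ppages; refcounts: pp0:2 pp1:3 pp2:1
Op 4: write(P1, v0, 149). refcount(pp2)=1 -> write in place. 3 ppages; refcounts: pp0:2 pp1:3 pp2:1
Op 5: read(P1, v1) -> 47. No state change.
P0: v1 -> pp1 = 47
P1: v1 -> pp1 = 47
P2: v1 -> pp1 = 47

Answer: 47 47 47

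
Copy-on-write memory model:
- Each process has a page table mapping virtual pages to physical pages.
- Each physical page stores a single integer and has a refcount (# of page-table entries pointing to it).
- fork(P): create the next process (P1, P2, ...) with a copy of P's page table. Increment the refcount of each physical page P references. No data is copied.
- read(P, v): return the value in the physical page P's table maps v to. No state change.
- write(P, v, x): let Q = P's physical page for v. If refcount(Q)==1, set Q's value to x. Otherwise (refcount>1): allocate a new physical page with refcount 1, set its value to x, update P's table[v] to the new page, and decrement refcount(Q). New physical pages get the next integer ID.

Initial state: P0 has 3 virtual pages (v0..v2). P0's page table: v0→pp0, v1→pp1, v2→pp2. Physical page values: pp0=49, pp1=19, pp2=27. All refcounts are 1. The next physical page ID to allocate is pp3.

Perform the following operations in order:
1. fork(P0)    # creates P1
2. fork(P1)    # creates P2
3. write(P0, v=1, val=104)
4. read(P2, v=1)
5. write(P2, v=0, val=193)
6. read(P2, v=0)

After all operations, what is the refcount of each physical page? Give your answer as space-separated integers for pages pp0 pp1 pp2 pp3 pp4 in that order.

Answer: 2 2 3 1 1

Derivation:
Op 1: fork(P0) -> P1. 3 ppages; refcounts: pp0:2 pp1:2 pp2:2
Op 2: fork(P1) -> P2. 3 ppages; refcounts: pp0:3 pp1:3 pp2:3
Op 3: write(P0, v1, 104). refcount(pp1)=3>1 -> COPY to pp3. 4 ppages; refcounts: pp0:3 pp1:2 pp2:3 pp3:1
Op 4: read(P2, v1) -> 19. No state change.
Op 5: write(P2, v0, 193). refcount(pp0)=3>1 -> COPY to pp4. 5 ppages; refcounts: pp0:2 pp1:2 pp2:3 pp3:1 pp4:1
Op 6: read(P2, v0) -> 193. No state change.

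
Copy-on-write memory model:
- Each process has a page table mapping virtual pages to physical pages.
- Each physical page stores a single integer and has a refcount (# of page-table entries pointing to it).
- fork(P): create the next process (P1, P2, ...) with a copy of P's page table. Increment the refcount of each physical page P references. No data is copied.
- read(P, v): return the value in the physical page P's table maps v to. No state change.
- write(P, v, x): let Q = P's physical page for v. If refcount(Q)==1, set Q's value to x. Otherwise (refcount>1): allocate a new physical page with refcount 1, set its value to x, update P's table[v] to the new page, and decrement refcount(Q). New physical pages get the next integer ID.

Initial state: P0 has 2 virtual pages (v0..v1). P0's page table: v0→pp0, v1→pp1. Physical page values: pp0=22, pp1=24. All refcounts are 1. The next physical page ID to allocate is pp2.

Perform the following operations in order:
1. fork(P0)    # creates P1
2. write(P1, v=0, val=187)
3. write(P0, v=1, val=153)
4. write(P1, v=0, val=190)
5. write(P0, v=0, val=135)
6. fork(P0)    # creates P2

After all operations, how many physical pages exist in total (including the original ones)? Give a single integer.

Op 1: fork(P0) -> P1. 2 ppages; refcounts: pp0:2 pp1:2
Op 2: write(P1, v0, 187). refcount(pp0)=2>1 -> COPY to pp2. 3 ppages; refcounts: pp0:1 pp1:2 pp2:1
Op 3: write(P0, v1, 153). refcount(pp1)=2>1 -> COPY to pp3. 4 ppages; refcounts: pp0:1 pp1:1 pp2:1 pp3:1
Op 4: write(P1, v0, 190). refcount(pp2)=1 -> write in place. 4 ppages; refcounts: pp0:1 pp1:1 pp2:1 pp3:1
Op 5: write(P0, v0, 135). refcount(pp0)=1 -> write in place. 4 ppages; refcounts: pp0:1 pp1:1 pp2:1 pp3:1
Op 6: fork(P0) -> P2. 4 ppages; refcounts: pp0:2 pp1:1 pp2:1 pp3:2

Answer: 4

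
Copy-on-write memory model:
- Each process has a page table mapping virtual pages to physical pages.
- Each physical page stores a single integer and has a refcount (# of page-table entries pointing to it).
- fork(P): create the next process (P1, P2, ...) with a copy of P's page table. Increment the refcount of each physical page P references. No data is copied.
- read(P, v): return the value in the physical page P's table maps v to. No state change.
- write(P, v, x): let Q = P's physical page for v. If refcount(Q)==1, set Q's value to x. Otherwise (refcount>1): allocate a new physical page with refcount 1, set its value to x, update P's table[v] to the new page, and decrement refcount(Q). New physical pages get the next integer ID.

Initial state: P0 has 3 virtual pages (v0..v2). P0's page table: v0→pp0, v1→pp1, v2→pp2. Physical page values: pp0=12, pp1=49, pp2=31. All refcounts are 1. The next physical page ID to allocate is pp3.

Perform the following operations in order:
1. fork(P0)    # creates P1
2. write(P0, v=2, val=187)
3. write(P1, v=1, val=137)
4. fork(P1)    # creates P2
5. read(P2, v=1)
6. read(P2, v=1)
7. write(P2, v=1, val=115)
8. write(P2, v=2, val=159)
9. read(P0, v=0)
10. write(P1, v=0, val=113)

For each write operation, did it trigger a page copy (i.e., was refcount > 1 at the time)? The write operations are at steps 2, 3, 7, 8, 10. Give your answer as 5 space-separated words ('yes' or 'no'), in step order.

Op 1: fork(P0) -> P1. 3 ppages; refcounts: pp0:2 pp1:2 pp2:2
Op 2: write(P0, v2, 187). refcount(pp2)=2>1 -> COPY to pp3. 4 ppages; refcounts: pp0:2 pp1:2 pp2:1 pp3:1
Op 3: write(P1, v1, 137). refcount(pp1)=2>1 -> COPY to pp4. 5 ppages; refcounts: pp0:2 pp1:1 pp2:1 pp3:1 pp4:1
Op 4: fork(P1) -> P2. 5 ppages; refcounts: pp0:3 pp1:1 pp2:2 pp3:1 pp4:2
Op 5: read(P2, v1) -> 137. No state change.
Op 6: read(P2, v1) -> 137. No state change.
Op 7: write(P2, v1, 115). refcount(pp4)=2>1 -> COPY to pp5. 6 ppages; refcounts: pp0:3 pp1:1 pp2:2 pp3:1 pp4:1 pp5:1
Op 8: write(P2, v2, 159). refcount(pp2)=2>1 -> COPY to pp6. 7 ppages; refcounts: pp0:3 pp1:1 pp2:1 pp3:1 pp4:1 pp5:1 pp6:1
Op 9: read(P0, v0) -> 12. No state change.
Op 10: write(P1, v0, 113). refcount(pp0)=3>1 -> COPY to pp7. 8 ppages; refcounts: pp0:2 pp1:1 pp2:1 pp3:1 pp4:1 pp5:1 pp6:1 pp7:1

yes yes yes yes yes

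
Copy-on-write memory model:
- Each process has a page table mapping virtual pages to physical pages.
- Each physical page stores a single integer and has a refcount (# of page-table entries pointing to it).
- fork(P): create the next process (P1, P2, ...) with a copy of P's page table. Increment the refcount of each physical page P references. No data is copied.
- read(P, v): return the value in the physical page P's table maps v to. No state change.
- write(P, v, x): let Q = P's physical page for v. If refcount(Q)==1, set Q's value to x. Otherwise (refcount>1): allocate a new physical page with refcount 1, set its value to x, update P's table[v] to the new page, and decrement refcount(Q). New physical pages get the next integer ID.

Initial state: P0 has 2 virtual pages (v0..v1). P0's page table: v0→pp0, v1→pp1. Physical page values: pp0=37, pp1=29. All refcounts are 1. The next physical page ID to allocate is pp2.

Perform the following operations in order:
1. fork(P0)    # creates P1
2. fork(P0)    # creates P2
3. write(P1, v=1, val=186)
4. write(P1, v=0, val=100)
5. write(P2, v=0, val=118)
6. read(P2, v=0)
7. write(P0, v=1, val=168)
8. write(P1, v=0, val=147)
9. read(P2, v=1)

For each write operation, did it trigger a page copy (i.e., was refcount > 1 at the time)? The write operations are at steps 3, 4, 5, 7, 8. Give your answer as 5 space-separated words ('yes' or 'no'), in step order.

Op 1: fork(P0) -> P1. 2 ppages; refcounts: pp0:2 pp1:2
Op 2: fork(P0) -> P2. 2 ppages; refcounts: pp0:3 pp1:3
Op 3: write(P1, v1, 186). refcount(pp1)=3>1 -> COPY to pp2. 3 ppages; refcounts: pp0:3 pp1:2 pp2:1
Op 4: write(P1, v0, 100). refcount(pp0)=3>1 -> COPY to pp3. 4 ppages; refcounts: pp0:2 pp1:2 pp2:1 pp3:1
Op 5: write(P2, v0, 118). refcount(pp0)=2>1 -> COPY to pp4. 5 ppages; refcounts: pp0:1 pp1:2 pp2:1 pp3:1 pp4:1
Op 6: read(P2, v0) -> 118. No state change.
Op 7: write(P0, v1, 168). refcount(pp1)=2>1 -> COPY to pp5. 6 ppages; refcounts: pp0:1 pp1:1 pp2:1 pp3:1 pp4:1 pp5:1
Op 8: write(P1, v0, 147). refcount(pp3)=1 -> write in place. 6 ppages; refcounts: pp0:1 pp1:1 pp2:1 pp3:1 pp4:1 pp5:1
Op 9: read(P2, v1) -> 29. No state change.

yes yes yes yes no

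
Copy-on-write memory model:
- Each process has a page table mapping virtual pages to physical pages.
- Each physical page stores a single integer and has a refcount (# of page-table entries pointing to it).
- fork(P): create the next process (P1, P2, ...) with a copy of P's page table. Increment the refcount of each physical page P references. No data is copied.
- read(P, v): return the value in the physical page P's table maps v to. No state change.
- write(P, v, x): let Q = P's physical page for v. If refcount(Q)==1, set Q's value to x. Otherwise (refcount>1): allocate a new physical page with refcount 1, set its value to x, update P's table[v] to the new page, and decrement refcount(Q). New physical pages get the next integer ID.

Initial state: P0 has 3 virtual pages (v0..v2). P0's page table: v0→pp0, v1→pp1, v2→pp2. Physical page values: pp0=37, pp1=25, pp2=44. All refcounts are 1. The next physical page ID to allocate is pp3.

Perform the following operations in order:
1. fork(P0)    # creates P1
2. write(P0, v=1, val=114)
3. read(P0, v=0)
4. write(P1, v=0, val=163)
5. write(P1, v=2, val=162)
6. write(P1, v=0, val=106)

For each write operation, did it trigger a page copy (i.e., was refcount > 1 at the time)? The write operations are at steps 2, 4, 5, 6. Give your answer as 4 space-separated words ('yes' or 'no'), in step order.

Op 1: fork(P0) -> P1. 3 ppages; refcounts: pp0:2 pp1:2 pp2:2
Op 2: write(P0, v1, 114). refcount(pp1)=2>1 -> COPY to pp3. 4 ppages; refcounts: pp0:2 pp1:1 pp2:2 pp3:1
Op 3: read(P0, v0) -> 37. No state change.
Op 4: write(P1, v0, 163). refcount(pp0)=2>1 -> COPY to pp4. 5 ppages; refcounts: pp0:1 pp1:1 pp2:2 pp3:1 pp4:1
Op 5: write(P1, v2, 162). refcount(pp2)=2>1 -> COPY to pp5. 6 ppages; refcounts: pp0:1 pp1:1 pp2:1 pp3:1 pp4:1 pp5:1
Op 6: write(P1, v0, 106). refcount(pp4)=1 -> write in place. 6 ppages; refcounts: pp0:1 pp1:1 pp2:1 pp3:1 pp4:1 pp5:1

yes yes yes no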